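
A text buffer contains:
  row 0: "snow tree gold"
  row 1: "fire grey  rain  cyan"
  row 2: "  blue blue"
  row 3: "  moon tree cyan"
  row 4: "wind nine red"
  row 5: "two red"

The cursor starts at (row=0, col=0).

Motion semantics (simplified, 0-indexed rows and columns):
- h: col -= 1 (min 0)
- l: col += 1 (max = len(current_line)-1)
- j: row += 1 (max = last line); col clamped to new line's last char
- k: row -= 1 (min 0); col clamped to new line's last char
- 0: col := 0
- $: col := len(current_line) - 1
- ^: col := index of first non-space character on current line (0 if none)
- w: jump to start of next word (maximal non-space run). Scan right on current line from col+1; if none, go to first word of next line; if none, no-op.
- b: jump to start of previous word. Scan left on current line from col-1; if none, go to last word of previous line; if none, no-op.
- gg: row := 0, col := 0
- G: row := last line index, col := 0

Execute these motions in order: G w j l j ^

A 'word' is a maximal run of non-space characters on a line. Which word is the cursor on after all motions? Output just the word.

Answer: two

Derivation:
After 1 (G): row=5 col=0 char='t'
After 2 (w): row=5 col=4 char='r'
After 3 (j): row=5 col=4 char='r'
After 4 (l): row=5 col=5 char='e'
After 5 (j): row=5 col=5 char='e'
After 6 (^): row=5 col=0 char='t'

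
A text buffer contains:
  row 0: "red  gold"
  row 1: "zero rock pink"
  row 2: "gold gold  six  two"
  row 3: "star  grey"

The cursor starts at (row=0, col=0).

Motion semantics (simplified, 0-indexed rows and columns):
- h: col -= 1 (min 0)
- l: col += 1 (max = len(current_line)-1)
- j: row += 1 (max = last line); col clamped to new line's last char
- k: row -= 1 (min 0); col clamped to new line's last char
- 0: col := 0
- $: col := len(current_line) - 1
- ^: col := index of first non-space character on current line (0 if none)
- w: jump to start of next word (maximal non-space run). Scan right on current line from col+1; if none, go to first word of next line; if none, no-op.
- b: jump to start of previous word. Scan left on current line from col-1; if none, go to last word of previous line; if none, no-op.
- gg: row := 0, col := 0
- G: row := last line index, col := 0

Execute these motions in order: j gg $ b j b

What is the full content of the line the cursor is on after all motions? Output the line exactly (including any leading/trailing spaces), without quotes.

Answer: zero rock pink

Derivation:
After 1 (j): row=1 col=0 char='z'
After 2 (gg): row=0 col=0 char='r'
After 3 ($): row=0 col=8 char='d'
After 4 (b): row=0 col=5 char='g'
After 5 (j): row=1 col=5 char='r'
After 6 (b): row=1 col=0 char='z'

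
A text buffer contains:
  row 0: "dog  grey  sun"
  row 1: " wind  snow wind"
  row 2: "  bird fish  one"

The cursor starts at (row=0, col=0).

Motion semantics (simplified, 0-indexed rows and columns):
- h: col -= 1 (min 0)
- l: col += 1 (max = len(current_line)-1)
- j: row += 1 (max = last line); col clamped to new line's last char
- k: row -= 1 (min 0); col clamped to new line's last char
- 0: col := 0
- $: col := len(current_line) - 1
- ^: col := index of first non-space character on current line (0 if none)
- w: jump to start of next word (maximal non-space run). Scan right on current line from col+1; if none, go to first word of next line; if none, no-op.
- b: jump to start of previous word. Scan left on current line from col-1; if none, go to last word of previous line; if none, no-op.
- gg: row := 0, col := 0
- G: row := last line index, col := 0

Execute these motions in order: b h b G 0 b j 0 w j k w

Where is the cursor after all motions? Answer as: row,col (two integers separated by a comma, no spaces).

Answer: 1,7

Derivation:
After 1 (b): row=0 col=0 char='d'
After 2 (h): row=0 col=0 char='d'
After 3 (b): row=0 col=0 char='d'
After 4 (G): row=2 col=0 char='_'
After 5 (0): row=2 col=0 char='_'
After 6 (b): row=1 col=12 char='w'
After 7 (j): row=2 col=12 char='_'
After 8 (0): row=2 col=0 char='_'
After 9 (w): row=2 col=2 char='b'
After 10 (j): row=2 col=2 char='b'
After 11 (k): row=1 col=2 char='i'
After 12 (w): row=1 col=7 char='s'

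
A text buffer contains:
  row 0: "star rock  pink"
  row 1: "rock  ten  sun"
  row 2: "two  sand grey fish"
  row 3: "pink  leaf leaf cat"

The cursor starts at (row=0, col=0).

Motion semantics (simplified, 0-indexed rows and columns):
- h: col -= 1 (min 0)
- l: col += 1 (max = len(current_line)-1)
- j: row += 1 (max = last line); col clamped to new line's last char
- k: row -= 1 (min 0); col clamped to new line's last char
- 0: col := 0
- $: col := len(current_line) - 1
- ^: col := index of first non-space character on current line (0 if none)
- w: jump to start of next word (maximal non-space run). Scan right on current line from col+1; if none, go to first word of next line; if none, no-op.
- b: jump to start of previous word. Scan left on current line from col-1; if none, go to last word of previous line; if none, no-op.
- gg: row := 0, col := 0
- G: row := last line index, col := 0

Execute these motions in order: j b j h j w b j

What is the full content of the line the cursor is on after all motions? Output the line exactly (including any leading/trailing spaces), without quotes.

Answer: pink  leaf leaf cat

Derivation:
After 1 (j): row=1 col=0 char='r'
After 2 (b): row=0 col=11 char='p'
After 3 (j): row=1 col=11 char='s'
After 4 (h): row=1 col=10 char='_'
After 5 (j): row=2 col=10 char='g'
After 6 (w): row=2 col=15 char='f'
After 7 (b): row=2 col=10 char='g'
After 8 (j): row=3 col=10 char='_'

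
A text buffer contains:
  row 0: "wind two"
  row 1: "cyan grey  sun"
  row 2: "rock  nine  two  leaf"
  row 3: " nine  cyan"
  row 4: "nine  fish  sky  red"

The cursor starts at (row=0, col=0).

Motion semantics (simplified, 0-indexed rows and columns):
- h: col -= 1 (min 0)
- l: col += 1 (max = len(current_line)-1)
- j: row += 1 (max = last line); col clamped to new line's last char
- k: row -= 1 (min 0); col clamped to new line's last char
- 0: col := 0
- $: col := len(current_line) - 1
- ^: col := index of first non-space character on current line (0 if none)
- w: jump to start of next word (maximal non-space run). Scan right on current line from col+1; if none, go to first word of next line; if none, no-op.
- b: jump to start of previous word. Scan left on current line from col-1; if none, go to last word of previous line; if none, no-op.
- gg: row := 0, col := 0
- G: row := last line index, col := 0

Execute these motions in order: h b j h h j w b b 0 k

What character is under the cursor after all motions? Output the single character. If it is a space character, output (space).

Answer: w

Derivation:
After 1 (h): row=0 col=0 char='w'
After 2 (b): row=0 col=0 char='w'
After 3 (j): row=1 col=0 char='c'
After 4 (h): row=1 col=0 char='c'
After 5 (h): row=1 col=0 char='c'
After 6 (j): row=2 col=0 char='r'
After 7 (w): row=2 col=6 char='n'
After 8 (b): row=2 col=0 char='r'
After 9 (b): row=1 col=11 char='s'
After 10 (0): row=1 col=0 char='c'
After 11 (k): row=0 col=0 char='w'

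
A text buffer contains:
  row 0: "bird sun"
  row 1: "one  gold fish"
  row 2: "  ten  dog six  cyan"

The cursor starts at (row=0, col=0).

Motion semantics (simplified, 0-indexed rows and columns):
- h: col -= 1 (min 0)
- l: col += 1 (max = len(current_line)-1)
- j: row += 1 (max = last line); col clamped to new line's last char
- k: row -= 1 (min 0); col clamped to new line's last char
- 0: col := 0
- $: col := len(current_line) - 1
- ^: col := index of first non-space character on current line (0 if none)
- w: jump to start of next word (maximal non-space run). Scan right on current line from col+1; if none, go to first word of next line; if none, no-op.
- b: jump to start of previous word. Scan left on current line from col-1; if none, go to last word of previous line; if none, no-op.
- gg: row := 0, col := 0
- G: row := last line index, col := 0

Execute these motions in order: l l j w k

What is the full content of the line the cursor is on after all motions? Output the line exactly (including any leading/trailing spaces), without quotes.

After 1 (l): row=0 col=1 char='i'
After 2 (l): row=0 col=2 char='r'
After 3 (j): row=1 col=2 char='e'
After 4 (w): row=1 col=5 char='g'
After 5 (k): row=0 col=5 char='s'

Answer: bird sun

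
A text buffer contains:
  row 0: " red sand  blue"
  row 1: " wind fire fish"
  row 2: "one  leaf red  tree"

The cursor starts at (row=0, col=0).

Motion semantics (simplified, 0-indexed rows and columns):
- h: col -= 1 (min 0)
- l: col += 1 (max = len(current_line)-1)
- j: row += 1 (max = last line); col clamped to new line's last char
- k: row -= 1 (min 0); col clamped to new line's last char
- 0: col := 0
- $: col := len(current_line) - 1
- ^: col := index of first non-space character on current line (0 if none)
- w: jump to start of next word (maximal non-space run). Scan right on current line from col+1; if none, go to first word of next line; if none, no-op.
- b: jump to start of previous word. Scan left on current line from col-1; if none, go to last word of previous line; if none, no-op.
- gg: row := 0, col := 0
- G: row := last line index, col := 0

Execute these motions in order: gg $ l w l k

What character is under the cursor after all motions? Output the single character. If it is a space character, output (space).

Answer: e

Derivation:
After 1 (gg): row=0 col=0 char='_'
After 2 ($): row=0 col=14 char='e'
After 3 (l): row=0 col=14 char='e'
After 4 (w): row=1 col=1 char='w'
After 5 (l): row=1 col=2 char='i'
After 6 (k): row=0 col=2 char='e'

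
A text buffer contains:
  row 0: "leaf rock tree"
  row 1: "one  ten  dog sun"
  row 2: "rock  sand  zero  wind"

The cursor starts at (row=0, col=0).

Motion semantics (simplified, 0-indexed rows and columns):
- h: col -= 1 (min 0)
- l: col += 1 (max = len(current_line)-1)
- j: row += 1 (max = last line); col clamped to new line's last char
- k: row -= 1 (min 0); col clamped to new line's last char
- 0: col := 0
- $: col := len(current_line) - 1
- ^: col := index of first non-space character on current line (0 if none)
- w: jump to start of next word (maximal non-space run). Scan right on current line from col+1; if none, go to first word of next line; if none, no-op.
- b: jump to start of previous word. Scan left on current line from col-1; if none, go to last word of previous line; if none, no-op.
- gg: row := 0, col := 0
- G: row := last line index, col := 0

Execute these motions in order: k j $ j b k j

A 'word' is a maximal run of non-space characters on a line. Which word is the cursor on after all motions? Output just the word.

Answer: zero

Derivation:
After 1 (k): row=0 col=0 char='l'
After 2 (j): row=1 col=0 char='o'
After 3 ($): row=1 col=16 char='n'
After 4 (j): row=2 col=16 char='_'
After 5 (b): row=2 col=12 char='z'
After 6 (k): row=1 col=12 char='g'
After 7 (j): row=2 col=12 char='z'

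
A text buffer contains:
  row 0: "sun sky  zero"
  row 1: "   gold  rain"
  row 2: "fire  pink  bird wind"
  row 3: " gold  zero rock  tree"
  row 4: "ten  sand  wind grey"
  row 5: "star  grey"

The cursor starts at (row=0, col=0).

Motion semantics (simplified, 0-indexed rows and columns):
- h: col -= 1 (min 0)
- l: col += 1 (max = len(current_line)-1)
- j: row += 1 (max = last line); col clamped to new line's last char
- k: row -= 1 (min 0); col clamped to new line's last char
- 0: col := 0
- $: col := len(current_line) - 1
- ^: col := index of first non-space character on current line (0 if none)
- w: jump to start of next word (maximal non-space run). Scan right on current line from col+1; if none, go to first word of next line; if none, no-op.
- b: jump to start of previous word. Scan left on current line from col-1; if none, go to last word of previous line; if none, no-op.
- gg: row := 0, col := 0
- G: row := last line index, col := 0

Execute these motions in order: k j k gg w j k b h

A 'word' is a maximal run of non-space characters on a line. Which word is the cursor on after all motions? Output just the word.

Answer: sun

Derivation:
After 1 (k): row=0 col=0 char='s'
After 2 (j): row=1 col=0 char='_'
After 3 (k): row=0 col=0 char='s'
After 4 (gg): row=0 col=0 char='s'
After 5 (w): row=0 col=4 char='s'
After 6 (j): row=1 col=4 char='o'
After 7 (k): row=0 col=4 char='s'
After 8 (b): row=0 col=0 char='s'
After 9 (h): row=0 col=0 char='s'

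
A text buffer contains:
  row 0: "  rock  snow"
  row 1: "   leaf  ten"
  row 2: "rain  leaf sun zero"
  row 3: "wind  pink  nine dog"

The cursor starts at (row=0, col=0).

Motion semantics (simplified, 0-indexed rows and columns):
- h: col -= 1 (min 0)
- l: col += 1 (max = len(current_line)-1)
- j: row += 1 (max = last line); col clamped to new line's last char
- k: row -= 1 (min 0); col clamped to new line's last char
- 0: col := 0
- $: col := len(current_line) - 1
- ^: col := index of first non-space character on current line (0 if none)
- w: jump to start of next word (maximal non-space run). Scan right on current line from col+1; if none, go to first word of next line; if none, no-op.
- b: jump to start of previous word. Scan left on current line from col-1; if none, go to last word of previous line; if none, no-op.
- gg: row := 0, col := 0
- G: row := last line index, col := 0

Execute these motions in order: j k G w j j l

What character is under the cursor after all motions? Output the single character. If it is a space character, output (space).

After 1 (j): row=1 col=0 char='_'
After 2 (k): row=0 col=0 char='_'
After 3 (G): row=3 col=0 char='w'
After 4 (w): row=3 col=6 char='p'
After 5 (j): row=3 col=6 char='p'
After 6 (j): row=3 col=6 char='p'
After 7 (l): row=3 col=7 char='i'

Answer: i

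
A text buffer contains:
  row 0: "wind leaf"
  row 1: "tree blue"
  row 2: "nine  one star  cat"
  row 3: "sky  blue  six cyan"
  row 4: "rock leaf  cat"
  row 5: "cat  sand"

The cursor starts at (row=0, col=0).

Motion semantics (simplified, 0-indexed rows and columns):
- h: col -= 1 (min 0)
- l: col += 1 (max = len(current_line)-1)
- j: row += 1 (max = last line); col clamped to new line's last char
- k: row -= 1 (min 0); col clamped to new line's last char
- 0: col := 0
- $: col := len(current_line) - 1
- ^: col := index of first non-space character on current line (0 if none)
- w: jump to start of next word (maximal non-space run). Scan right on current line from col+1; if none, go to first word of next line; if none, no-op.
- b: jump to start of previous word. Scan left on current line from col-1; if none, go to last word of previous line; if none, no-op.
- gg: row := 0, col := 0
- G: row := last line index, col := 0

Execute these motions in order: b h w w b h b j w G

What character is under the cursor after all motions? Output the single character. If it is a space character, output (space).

Answer: c

Derivation:
After 1 (b): row=0 col=0 char='w'
After 2 (h): row=0 col=0 char='w'
After 3 (w): row=0 col=5 char='l'
After 4 (w): row=1 col=0 char='t'
After 5 (b): row=0 col=5 char='l'
After 6 (h): row=0 col=4 char='_'
After 7 (b): row=0 col=0 char='w'
After 8 (j): row=1 col=0 char='t'
After 9 (w): row=1 col=5 char='b'
After 10 (G): row=5 col=0 char='c'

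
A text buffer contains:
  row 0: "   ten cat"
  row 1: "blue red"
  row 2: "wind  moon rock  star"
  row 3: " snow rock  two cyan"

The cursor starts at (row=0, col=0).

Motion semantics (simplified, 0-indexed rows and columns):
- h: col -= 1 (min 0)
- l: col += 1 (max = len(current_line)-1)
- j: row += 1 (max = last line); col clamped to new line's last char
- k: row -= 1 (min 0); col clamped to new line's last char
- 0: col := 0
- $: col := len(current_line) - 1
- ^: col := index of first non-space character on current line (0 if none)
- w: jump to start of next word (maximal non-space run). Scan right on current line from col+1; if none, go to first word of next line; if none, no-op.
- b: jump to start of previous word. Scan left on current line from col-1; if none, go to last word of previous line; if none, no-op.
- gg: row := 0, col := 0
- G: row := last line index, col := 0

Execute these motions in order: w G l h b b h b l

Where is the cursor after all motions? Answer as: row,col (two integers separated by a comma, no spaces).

After 1 (w): row=0 col=3 char='t'
After 2 (G): row=3 col=0 char='_'
After 3 (l): row=3 col=1 char='s'
After 4 (h): row=3 col=0 char='_'
After 5 (b): row=2 col=17 char='s'
After 6 (b): row=2 col=11 char='r'
After 7 (h): row=2 col=10 char='_'
After 8 (b): row=2 col=6 char='m'
After 9 (l): row=2 col=7 char='o'

Answer: 2,7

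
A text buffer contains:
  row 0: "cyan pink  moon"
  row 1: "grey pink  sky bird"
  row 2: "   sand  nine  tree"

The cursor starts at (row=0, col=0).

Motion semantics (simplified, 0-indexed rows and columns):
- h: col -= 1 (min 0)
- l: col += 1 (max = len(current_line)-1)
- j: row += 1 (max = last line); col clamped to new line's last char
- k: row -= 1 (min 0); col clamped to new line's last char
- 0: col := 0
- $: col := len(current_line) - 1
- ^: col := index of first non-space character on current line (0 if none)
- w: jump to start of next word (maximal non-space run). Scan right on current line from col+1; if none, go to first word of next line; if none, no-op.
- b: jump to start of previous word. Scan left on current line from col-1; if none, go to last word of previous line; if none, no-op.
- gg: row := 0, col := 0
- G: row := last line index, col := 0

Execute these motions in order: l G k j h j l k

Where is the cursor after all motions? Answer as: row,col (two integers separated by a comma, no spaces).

Answer: 1,1

Derivation:
After 1 (l): row=0 col=1 char='y'
After 2 (G): row=2 col=0 char='_'
After 3 (k): row=1 col=0 char='g'
After 4 (j): row=2 col=0 char='_'
After 5 (h): row=2 col=0 char='_'
After 6 (j): row=2 col=0 char='_'
After 7 (l): row=2 col=1 char='_'
After 8 (k): row=1 col=1 char='r'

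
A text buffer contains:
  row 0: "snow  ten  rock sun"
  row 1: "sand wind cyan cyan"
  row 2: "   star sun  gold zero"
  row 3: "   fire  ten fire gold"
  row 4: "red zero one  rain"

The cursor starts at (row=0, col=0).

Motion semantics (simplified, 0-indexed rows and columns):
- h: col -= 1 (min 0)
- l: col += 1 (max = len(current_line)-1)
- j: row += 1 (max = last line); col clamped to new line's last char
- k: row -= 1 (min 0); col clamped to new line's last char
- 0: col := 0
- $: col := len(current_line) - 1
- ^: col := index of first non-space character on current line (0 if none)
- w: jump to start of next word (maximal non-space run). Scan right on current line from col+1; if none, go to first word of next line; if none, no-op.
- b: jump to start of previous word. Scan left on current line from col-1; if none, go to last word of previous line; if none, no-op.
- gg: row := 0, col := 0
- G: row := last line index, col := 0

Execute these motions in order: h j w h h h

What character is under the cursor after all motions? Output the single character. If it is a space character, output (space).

After 1 (h): row=0 col=0 char='s'
After 2 (j): row=1 col=0 char='s'
After 3 (w): row=1 col=5 char='w'
After 4 (h): row=1 col=4 char='_'
After 5 (h): row=1 col=3 char='d'
After 6 (h): row=1 col=2 char='n'

Answer: n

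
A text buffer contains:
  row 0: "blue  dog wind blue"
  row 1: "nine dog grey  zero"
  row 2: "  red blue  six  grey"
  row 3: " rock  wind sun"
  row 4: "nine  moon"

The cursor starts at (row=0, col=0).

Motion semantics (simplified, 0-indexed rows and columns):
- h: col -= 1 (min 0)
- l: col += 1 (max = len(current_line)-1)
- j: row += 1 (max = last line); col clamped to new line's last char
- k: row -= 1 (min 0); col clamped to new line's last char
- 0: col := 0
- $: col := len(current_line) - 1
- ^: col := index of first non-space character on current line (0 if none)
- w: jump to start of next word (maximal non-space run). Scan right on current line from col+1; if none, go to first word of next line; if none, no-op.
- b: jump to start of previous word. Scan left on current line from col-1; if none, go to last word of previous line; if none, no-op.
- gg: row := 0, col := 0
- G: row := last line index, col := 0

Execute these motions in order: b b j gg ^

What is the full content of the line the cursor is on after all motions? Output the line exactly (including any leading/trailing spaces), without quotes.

After 1 (b): row=0 col=0 char='b'
After 2 (b): row=0 col=0 char='b'
After 3 (j): row=1 col=0 char='n'
After 4 (gg): row=0 col=0 char='b'
After 5 (^): row=0 col=0 char='b'

Answer: blue  dog wind blue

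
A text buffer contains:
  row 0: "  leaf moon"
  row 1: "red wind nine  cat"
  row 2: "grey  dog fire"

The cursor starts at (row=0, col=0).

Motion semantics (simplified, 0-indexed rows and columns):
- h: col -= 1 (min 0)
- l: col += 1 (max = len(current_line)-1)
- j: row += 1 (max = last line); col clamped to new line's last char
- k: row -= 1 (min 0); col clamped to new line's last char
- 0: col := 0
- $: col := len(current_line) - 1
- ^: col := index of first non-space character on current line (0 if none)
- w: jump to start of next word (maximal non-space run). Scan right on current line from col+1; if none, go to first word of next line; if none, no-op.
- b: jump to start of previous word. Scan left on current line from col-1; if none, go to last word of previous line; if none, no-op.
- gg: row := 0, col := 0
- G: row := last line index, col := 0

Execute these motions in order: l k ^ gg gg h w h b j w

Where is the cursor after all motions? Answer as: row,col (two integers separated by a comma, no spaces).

Answer: 1,4

Derivation:
After 1 (l): row=0 col=1 char='_'
After 2 (k): row=0 col=1 char='_'
After 3 (^): row=0 col=2 char='l'
After 4 (gg): row=0 col=0 char='_'
After 5 (gg): row=0 col=0 char='_'
After 6 (h): row=0 col=0 char='_'
After 7 (w): row=0 col=2 char='l'
After 8 (h): row=0 col=1 char='_'
After 9 (b): row=0 col=1 char='_'
After 10 (j): row=1 col=1 char='e'
After 11 (w): row=1 col=4 char='w'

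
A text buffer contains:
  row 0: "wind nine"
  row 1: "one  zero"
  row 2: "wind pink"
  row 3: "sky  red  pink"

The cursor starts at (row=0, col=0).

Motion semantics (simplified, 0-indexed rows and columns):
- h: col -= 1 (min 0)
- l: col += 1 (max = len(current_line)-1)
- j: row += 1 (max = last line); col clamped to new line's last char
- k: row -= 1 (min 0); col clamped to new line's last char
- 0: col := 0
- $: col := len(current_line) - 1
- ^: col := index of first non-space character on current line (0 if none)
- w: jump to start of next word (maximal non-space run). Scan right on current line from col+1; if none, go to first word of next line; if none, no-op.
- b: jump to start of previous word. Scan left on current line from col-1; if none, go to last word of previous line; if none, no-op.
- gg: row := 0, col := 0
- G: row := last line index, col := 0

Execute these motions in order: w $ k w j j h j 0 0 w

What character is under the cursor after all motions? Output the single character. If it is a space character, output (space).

Answer: r

Derivation:
After 1 (w): row=0 col=5 char='n'
After 2 ($): row=0 col=8 char='e'
After 3 (k): row=0 col=8 char='e'
After 4 (w): row=1 col=0 char='o'
After 5 (j): row=2 col=0 char='w'
After 6 (j): row=3 col=0 char='s'
After 7 (h): row=3 col=0 char='s'
After 8 (j): row=3 col=0 char='s'
After 9 (0): row=3 col=0 char='s'
After 10 (0): row=3 col=0 char='s'
After 11 (w): row=3 col=5 char='r'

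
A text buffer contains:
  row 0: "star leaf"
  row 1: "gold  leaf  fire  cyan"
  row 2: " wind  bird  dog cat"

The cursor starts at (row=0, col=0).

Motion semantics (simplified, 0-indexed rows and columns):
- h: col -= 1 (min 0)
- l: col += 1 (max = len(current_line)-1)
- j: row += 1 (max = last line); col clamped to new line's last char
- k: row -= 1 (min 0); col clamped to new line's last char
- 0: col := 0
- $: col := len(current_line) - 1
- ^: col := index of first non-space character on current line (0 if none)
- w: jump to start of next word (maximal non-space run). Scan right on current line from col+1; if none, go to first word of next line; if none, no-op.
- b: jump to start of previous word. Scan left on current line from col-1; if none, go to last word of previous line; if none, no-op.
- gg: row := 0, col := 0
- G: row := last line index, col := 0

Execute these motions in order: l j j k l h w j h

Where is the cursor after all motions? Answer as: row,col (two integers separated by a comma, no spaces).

After 1 (l): row=0 col=1 char='t'
After 2 (j): row=1 col=1 char='o'
After 3 (j): row=2 col=1 char='w'
After 4 (k): row=1 col=1 char='o'
After 5 (l): row=1 col=2 char='l'
After 6 (h): row=1 col=1 char='o'
After 7 (w): row=1 col=6 char='l'
After 8 (j): row=2 col=6 char='_'
After 9 (h): row=2 col=5 char='_'

Answer: 2,5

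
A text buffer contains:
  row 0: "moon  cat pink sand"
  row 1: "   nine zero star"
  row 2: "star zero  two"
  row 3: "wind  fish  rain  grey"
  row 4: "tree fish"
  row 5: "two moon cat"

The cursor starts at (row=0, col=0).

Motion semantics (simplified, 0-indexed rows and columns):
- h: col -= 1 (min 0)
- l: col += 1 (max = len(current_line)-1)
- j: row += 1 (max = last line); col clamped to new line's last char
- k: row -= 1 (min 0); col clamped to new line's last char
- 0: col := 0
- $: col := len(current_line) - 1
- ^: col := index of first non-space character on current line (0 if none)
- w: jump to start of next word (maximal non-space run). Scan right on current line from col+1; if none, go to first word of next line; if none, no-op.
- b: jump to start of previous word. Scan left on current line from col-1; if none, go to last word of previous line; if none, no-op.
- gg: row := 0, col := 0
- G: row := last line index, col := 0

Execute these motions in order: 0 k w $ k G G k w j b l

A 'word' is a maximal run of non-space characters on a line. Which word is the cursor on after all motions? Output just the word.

After 1 (0): row=0 col=0 char='m'
After 2 (k): row=0 col=0 char='m'
After 3 (w): row=0 col=6 char='c'
After 4 ($): row=0 col=18 char='d'
After 5 (k): row=0 col=18 char='d'
After 6 (G): row=5 col=0 char='t'
After 7 (G): row=5 col=0 char='t'
After 8 (k): row=4 col=0 char='t'
After 9 (w): row=4 col=5 char='f'
After 10 (j): row=5 col=5 char='o'
After 11 (b): row=5 col=4 char='m'
After 12 (l): row=5 col=5 char='o'

Answer: moon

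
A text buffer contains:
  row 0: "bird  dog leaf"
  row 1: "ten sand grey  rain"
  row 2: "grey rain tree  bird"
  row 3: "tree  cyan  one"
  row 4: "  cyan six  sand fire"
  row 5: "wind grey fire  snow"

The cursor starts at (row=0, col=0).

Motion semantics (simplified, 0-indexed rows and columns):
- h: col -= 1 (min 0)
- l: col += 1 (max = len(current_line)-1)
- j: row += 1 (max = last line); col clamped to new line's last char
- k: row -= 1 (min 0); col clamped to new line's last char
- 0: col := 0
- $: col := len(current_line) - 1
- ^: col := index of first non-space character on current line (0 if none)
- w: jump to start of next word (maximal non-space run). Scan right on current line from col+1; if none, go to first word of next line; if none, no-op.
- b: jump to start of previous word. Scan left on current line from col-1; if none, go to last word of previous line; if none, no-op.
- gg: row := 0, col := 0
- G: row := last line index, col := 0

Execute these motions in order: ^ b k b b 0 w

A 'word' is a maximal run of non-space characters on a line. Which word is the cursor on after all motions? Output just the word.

Answer: dog

Derivation:
After 1 (^): row=0 col=0 char='b'
After 2 (b): row=0 col=0 char='b'
After 3 (k): row=0 col=0 char='b'
After 4 (b): row=0 col=0 char='b'
After 5 (b): row=0 col=0 char='b'
After 6 (0): row=0 col=0 char='b'
After 7 (w): row=0 col=6 char='d'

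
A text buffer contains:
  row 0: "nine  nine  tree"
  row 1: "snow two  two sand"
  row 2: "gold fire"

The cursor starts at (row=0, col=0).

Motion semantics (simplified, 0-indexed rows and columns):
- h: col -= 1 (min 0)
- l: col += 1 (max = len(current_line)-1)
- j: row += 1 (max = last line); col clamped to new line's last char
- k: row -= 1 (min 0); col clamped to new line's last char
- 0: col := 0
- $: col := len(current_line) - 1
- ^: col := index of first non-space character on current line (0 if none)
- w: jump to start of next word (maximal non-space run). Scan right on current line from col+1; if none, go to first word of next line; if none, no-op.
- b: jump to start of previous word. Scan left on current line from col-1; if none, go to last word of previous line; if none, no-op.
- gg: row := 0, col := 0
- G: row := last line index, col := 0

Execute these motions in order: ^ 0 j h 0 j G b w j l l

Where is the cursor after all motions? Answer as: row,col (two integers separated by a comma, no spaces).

Answer: 2,2

Derivation:
After 1 (^): row=0 col=0 char='n'
After 2 (0): row=0 col=0 char='n'
After 3 (j): row=1 col=0 char='s'
After 4 (h): row=1 col=0 char='s'
After 5 (0): row=1 col=0 char='s'
After 6 (j): row=2 col=0 char='g'
After 7 (G): row=2 col=0 char='g'
After 8 (b): row=1 col=14 char='s'
After 9 (w): row=2 col=0 char='g'
After 10 (j): row=2 col=0 char='g'
After 11 (l): row=2 col=1 char='o'
After 12 (l): row=2 col=2 char='l'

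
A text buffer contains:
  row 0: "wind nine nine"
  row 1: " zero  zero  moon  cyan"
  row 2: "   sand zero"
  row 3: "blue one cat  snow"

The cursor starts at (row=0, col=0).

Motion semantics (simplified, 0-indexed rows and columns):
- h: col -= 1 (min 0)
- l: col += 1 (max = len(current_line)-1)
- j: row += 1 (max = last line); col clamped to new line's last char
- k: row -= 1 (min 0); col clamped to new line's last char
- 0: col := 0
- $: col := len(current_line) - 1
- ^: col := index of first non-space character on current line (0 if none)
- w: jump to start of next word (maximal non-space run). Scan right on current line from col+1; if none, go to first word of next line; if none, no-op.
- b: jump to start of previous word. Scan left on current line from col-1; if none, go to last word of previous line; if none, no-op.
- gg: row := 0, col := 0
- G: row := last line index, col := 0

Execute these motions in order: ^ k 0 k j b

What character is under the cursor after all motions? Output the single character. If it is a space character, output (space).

Answer: n

Derivation:
After 1 (^): row=0 col=0 char='w'
After 2 (k): row=0 col=0 char='w'
After 3 (0): row=0 col=0 char='w'
After 4 (k): row=0 col=0 char='w'
After 5 (j): row=1 col=0 char='_'
After 6 (b): row=0 col=10 char='n'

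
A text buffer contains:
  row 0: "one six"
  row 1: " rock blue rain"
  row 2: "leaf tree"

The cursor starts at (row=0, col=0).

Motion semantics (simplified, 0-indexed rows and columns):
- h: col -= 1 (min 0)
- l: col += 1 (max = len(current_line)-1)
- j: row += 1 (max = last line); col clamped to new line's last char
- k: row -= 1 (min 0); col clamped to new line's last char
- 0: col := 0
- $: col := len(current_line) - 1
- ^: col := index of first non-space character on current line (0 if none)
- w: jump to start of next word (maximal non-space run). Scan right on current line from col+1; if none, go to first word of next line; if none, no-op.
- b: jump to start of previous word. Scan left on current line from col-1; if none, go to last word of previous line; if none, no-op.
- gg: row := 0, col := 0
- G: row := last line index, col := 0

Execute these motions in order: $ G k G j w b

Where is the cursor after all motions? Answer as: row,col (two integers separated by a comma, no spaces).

After 1 ($): row=0 col=6 char='x'
After 2 (G): row=2 col=0 char='l'
After 3 (k): row=1 col=0 char='_'
After 4 (G): row=2 col=0 char='l'
After 5 (j): row=2 col=0 char='l'
After 6 (w): row=2 col=5 char='t'
After 7 (b): row=2 col=0 char='l'

Answer: 2,0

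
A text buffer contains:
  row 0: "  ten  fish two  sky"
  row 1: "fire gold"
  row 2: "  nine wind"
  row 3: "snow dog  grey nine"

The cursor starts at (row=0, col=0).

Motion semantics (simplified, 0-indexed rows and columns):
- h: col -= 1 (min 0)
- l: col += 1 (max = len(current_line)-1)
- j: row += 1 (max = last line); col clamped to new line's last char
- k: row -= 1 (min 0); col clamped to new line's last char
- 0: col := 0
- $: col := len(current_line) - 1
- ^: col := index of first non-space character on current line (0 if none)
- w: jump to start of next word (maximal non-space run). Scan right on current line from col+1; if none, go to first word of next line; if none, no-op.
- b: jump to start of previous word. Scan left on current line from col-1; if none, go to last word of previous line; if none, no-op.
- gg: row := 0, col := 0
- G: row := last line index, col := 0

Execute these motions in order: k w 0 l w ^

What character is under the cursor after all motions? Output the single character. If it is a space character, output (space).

Answer: t

Derivation:
After 1 (k): row=0 col=0 char='_'
After 2 (w): row=0 col=2 char='t'
After 3 (0): row=0 col=0 char='_'
After 4 (l): row=0 col=1 char='_'
After 5 (w): row=0 col=2 char='t'
After 6 (^): row=0 col=2 char='t'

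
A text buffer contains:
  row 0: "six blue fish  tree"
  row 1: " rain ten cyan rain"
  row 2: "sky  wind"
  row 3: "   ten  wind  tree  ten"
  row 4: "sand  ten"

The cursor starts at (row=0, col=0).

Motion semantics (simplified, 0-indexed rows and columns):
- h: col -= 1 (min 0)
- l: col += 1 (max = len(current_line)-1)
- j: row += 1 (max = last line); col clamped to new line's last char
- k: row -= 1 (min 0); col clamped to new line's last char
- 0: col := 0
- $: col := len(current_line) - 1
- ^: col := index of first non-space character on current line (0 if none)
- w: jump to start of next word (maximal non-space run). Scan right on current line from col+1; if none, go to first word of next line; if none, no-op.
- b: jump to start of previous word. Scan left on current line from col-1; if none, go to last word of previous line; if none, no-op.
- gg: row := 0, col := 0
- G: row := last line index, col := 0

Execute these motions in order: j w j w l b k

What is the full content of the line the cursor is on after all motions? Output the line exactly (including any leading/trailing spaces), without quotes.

Answer:  rain ten cyan rain

Derivation:
After 1 (j): row=1 col=0 char='_'
After 2 (w): row=1 col=1 char='r'
After 3 (j): row=2 col=1 char='k'
After 4 (w): row=2 col=5 char='w'
After 5 (l): row=2 col=6 char='i'
After 6 (b): row=2 col=5 char='w'
After 7 (k): row=1 col=5 char='_'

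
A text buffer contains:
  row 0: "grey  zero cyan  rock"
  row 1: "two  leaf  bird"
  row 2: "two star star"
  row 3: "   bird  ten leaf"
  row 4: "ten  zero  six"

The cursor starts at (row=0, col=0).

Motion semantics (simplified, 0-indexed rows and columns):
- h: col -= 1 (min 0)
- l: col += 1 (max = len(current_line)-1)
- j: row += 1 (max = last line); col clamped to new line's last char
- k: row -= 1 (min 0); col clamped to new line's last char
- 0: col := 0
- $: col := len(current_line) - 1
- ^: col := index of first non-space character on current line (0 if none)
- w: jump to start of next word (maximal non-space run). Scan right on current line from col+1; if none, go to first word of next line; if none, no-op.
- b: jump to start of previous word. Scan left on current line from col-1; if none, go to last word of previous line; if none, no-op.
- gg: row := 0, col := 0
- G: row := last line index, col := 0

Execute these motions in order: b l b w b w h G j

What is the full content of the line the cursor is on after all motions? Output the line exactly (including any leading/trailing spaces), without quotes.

Answer: ten  zero  six

Derivation:
After 1 (b): row=0 col=0 char='g'
After 2 (l): row=0 col=1 char='r'
After 3 (b): row=0 col=0 char='g'
After 4 (w): row=0 col=6 char='z'
After 5 (b): row=0 col=0 char='g'
After 6 (w): row=0 col=6 char='z'
After 7 (h): row=0 col=5 char='_'
After 8 (G): row=4 col=0 char='t'
After 9 (j): row=4 col=0 char='t'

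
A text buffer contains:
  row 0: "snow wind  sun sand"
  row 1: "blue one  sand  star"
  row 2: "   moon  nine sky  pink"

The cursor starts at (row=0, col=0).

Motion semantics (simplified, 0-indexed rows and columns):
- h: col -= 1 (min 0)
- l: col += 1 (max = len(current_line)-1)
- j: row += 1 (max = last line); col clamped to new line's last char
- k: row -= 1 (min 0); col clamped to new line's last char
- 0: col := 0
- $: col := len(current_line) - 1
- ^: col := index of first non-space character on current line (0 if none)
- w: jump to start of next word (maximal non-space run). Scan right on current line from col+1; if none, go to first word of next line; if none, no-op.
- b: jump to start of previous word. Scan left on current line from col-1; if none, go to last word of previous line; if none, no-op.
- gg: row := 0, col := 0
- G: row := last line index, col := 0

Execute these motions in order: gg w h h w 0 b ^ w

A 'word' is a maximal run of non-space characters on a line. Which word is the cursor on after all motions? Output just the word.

After 1 (gg): row=0 col=0 char='s'
After 2 (w): row=0 col=5 char='w'
After 3 (h): row=0 col=4 char='_'
After 4 (h): row=0 col=3 char='w'
After 5 (w): row=0 col=5 char='w'
After 6 (0): row=0 col=0 char='s'
After 7 (b): row=0 col=0 char='s'
After 8 (^): row=0 col=0 char='s'
After 9 (w): row=0 col=5 char='w'

Answer: wind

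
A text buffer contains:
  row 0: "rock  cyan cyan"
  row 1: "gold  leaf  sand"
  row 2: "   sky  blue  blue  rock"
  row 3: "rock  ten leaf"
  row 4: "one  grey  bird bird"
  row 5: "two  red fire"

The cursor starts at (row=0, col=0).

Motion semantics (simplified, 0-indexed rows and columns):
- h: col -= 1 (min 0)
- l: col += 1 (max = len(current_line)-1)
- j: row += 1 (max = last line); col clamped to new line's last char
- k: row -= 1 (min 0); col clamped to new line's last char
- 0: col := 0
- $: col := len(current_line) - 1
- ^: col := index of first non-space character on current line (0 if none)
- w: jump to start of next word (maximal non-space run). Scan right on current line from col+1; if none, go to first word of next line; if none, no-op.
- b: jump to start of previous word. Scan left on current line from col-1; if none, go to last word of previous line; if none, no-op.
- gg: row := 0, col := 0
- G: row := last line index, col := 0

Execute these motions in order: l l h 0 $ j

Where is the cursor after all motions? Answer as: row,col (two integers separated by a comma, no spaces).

After 1 (l): row=0 col=1 char='o'
After 2 (l): row=0 col=2 char='c'
After 3 (h): row=0 col=1 char='o'
After 4 (0): row=0 col=0 char='r'
After 5 ($): row=0 col=14 char='n'
After 6 (j): row=1 col=14 char='n'

Answer: 1,14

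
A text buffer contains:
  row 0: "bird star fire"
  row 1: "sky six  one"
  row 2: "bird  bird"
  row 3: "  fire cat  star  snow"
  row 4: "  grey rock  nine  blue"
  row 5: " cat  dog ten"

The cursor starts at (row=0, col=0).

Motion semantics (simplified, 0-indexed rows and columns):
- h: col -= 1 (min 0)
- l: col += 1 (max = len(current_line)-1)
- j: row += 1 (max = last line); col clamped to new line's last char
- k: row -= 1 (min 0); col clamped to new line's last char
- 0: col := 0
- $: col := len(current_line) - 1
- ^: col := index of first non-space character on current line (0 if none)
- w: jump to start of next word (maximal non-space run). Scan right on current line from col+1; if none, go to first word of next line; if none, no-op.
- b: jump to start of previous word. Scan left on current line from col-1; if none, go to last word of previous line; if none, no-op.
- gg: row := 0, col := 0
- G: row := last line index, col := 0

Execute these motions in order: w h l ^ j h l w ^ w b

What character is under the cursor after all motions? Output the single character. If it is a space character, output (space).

After 1 (w): row=0 col=5 char='s'
After 2 (h): row=0 col=4 char='_'
After 3 (l): row=0 col=5 char='s'
After 4 (^): row=0 col=0 char='b'
After 5 (j): row=1 col=0 char='s'
After 6 (h): row=1 col=0 char='s'
After 7 (l): row=1 col=1 char='k'
After 8 (w): row=1 col=4 char='s'
After 9 (^): row=1 col=0 char='s'
After 10 (w): row=1 col=4 char='s'
After 11 (b): row=1 col=0 char='s'

Answer: s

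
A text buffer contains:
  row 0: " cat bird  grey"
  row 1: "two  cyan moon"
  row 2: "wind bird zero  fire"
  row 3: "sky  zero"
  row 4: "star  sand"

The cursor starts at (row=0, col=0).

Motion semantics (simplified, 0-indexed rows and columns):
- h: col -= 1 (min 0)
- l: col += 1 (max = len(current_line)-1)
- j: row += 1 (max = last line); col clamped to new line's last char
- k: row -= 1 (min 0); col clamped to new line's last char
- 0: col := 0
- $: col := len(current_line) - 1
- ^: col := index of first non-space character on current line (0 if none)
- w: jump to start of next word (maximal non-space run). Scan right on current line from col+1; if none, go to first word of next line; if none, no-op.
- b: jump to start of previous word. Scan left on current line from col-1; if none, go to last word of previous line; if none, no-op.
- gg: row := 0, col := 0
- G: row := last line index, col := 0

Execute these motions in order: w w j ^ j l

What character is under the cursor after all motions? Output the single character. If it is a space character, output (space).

Answer: i

Derivation:
After 1 (w): row=0 col=1 char='c'
After 2 (w): row=0 col=5 char='b'
After 3 (j): row=1 col=5 char='c'
After 4 (^): row=1 col=0 char='t'
After 5 (j): row=2 col=0 char='w'
After 6 (l): row=2 col=1 char='i'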